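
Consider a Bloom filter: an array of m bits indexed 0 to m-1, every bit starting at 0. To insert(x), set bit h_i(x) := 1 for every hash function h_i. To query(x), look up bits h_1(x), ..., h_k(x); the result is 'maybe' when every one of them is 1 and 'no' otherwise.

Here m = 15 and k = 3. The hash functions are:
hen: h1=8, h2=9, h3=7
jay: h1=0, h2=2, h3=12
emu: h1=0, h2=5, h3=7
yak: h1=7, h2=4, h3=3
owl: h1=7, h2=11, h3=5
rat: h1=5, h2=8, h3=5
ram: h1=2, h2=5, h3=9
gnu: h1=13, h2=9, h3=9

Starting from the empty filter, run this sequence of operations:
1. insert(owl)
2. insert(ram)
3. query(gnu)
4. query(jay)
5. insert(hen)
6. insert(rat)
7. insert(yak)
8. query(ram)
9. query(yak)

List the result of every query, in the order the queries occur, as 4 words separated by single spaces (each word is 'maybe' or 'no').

Answer: no no maybe maybe

Derivation:
Start: bits=000000000000000
Op 1: insert owl -> sets bits 5 7 11 -> bits=000001010001000
Op 2: insert ram -> sets bits 2 5 9 -> bits=001001010101000
Op 3: query gnu -> checks bit9=1, bit13=0 (has a 0) -> no
Op 4: query jay -> checks bit0=0, bit2=1, bit12=0 (has a 0) -> no
Op 5: insert hen -> sets bits 7 8 9 -> bits=001001011101000
Op 6: insert rat -> sets bits 5 8 -> bits=001001011101000
Op 7: insert yak -> sets bits 3 4 7 -> bits=001111011101000
Op 8: query ram -> checks bit2=1, bit5=1, bit9=1 (all 1) -> maybe
Op 9: query yak -> checks bit3=1, bit4=1, bit7=1 (all 1) -> maybe
Query results in order: no no maybe maybe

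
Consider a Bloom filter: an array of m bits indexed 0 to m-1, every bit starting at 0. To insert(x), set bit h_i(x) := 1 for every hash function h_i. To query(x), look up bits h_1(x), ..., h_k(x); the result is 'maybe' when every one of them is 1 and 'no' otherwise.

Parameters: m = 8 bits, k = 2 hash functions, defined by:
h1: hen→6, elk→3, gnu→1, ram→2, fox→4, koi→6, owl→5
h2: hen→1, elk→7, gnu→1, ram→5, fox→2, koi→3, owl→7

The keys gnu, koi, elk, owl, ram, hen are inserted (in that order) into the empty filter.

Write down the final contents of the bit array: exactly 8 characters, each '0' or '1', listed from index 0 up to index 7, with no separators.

Answer: 01110111

Derivation:
Start: bits=00000000
After insert 'gnu': sets bits 1 -> bits=01000000
After insert 'koi': sets bits 3 6 -> bits=01010010
After insert 'elk': sets bits 3 7 -> bits=01010011
After insert 'owl': sets bits 5 7 -> bits=01010111
After insert 'ram': sets bits 2 5 -> bits=01110111
After insert 'hen': sets bits 1 6 -> bits=01110111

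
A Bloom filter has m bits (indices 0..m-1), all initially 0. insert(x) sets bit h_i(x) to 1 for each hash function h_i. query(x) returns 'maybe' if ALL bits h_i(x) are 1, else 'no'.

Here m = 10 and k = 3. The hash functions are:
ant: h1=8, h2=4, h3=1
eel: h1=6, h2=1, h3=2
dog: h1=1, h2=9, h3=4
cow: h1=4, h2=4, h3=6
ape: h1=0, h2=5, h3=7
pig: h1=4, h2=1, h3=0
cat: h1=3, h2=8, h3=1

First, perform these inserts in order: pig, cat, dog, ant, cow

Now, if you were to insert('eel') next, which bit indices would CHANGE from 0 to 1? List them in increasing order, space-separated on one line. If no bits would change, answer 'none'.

Start: bits=0000000000
After insert 'pig': sets bits 0 1 4 -> bits=1100100000
After insert 'cat': sets bits 1 3 8 -> bits=1101100010
After insert 'dog': sets bits 1 4 9 -> bits=1101100011
After insert 'ant': sets bits 1 4 8 -> bits=1101100011
After insert 'cow': sets bits 4 6 -> bits=1101101011
insert 'eel' would touch bits 1 2 6; currently bit1=1, bit2=0, bit6=1
Bits that are 0 among those (would change 0->1): 2

Answer: 2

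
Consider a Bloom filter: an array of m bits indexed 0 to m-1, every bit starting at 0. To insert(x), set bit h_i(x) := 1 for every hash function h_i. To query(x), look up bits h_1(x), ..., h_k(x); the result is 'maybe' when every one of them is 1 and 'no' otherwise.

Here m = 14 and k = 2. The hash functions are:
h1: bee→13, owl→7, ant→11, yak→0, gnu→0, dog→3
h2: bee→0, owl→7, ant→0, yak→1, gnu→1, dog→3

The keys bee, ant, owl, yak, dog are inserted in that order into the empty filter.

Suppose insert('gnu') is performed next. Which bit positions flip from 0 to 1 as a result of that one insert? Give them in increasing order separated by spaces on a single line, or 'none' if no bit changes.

Answer: none

Derivation:
Start: bits=00000000000000
After insert 'bee': sets bits 0 13 -> bits=10000000000001
After insert 'ant': sets bits 0 11 -> bits=10000000000101
After insert 'owl': sets bits 7 -> bits=10000001000101
After insert 'yak': sets bits 0 1 -> bits=11000001000101
After insert 'dog': sets bits 3 -> bits=11010001000101
insert 'gnu' would touch bits 0 1; currently bit0=1, bit1=1
Bits that are 0 among those (would change 0->1): none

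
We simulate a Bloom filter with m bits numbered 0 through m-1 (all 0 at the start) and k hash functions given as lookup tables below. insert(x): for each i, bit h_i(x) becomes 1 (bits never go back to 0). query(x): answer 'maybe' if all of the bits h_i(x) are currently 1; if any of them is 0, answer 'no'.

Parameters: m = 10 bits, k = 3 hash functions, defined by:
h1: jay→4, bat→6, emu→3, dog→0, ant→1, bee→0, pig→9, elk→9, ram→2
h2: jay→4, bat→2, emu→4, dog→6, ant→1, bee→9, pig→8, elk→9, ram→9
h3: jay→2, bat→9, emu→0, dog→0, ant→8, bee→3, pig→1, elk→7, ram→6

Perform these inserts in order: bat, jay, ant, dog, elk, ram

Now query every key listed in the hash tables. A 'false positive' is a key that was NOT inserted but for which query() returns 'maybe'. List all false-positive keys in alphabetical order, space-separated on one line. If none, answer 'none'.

Start: bits=0000000000
After insert 'bat': sets bits 2 6 9 -> bits=0010001001
After insert 'jay': sets bits 2 4 -> bits=0010101001
After insert 'ant': sets bits 1 8 -> bits=0110101011
After insert 'dog': sets bits 0 6 -> bits=1110101011
After insert 'elk': sets bits 7 9 -> bits=1110101111
After insert 'ram': sets bits 2 6 9 -> bits=1110101111
Not inserted: bee emu pig — query each against bits=1110101111:
query bee: checks bit0=1, bit3=0, bit9=1 (has a 0) -> no => not a false positive
query emu: checks bit0=1, bit3=0, bit4=1 (has a 0) -> no => not a false positive
query pig: checks bit1=1, bit8=1, bit9=1 (all 1) -> maybe => FALSE POSITIVE
False positives (alphabetical): pig

Answer: pig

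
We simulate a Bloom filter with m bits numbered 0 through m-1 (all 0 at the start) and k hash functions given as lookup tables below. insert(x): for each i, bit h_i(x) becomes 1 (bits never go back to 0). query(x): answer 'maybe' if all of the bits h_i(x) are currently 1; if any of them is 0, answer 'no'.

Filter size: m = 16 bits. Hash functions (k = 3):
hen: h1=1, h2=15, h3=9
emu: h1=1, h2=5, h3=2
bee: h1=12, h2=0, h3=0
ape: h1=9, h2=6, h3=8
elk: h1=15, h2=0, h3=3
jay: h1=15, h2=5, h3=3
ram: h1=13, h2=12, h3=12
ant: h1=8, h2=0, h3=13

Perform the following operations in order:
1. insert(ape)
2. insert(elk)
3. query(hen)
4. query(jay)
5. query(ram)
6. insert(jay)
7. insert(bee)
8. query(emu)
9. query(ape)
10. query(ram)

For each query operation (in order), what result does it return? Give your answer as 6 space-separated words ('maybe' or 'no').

Answer: no no no no maybe no

Derivation:
Start: bits=0000000000000000
Op 1: insert ape -> sets bits 6 8 9 -> bits=0000001011000000
Op 2: insert elk -> sets bits 0 3 15 -> bits=1001001011000001
Op 3: query hen -> checks bit1=0, bit9=1, bit15=1 (has a 0) -> no
Op 4: query jay -> checks bit3=1, bit5=0, bit15=1 (has a 0) -> no
Op 5: query ram -> checks bit12=0, bit13=0 (has a 0) -> no
Op 6: insert jay -> sets bits 3 5 15 -> bits=1001011011000001
Op 7: insert bee -> sets bits 0 12 -> bits=1001011011001001
Op 8: query emu -> checks bit1=0, bit2=0, bit5=1 (has a 0) -> no
Op 9: query ape -> checks bit6=1, bit8=1, bit9=1 (all 1) -> maybe
Op 10: query ram -> checks bit12=1, bit13=0 (has a 0) -> no
Query results in order: no no no no maybe no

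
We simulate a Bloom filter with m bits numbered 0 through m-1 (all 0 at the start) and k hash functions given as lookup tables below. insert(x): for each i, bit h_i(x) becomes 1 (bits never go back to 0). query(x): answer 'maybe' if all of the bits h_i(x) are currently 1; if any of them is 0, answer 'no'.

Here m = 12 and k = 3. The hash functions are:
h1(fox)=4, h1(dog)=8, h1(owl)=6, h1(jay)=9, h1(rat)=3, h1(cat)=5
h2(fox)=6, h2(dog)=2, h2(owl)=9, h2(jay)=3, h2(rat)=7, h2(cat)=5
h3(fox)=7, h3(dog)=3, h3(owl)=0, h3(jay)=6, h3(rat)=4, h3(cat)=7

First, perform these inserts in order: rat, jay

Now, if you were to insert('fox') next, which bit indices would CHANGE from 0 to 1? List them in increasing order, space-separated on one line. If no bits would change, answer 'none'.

Answer: none

Derivation:
Start: bits=000000000000
After insert 'rat': sets bits 3 4 7 -> bits=000110010000
After insert 'jay': sets bits 3 6 9 -> bits=000110110100
insert 'fox' would touch bits 4 6 7; currently bit4=1, bit6=1, bit7=1
Bits that are 0 among those (would change 0->1): none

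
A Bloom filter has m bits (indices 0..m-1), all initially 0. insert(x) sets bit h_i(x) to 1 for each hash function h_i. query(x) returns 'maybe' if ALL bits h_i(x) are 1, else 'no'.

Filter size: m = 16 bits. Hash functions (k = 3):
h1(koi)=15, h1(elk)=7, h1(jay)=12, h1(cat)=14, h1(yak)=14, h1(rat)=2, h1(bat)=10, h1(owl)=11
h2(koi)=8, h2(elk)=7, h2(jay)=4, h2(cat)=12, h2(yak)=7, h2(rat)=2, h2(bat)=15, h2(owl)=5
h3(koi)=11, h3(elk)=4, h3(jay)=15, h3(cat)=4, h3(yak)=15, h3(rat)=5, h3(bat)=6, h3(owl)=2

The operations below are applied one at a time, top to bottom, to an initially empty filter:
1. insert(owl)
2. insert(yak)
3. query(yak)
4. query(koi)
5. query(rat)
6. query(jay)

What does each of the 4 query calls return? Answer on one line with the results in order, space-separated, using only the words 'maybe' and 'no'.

Start: bits=0000000000000000
Op 1: insert owl -> sets bits 2 5 11 -> bits=0010010000010000
Op 2: insert yak -> sets bits 7 14 15 -> bits=0010010100010011
Op 3: query yak -> checks bit7=1, bit14=1, bit15=1 (all 1) -> maybe
Op 4: query koi -> checks bit8=0, bit11=1, bit15=1 (has a 0) -> no
Op 5: query rat -> checks bit2=1, bit5=1 (all 1) -> maybe
Op 6: query jay -> checks bit4=0, bit12=0, bit15=1 (has a 0) -> no
Query results in order: maybe no maybe no

Answer: maybe no maybe no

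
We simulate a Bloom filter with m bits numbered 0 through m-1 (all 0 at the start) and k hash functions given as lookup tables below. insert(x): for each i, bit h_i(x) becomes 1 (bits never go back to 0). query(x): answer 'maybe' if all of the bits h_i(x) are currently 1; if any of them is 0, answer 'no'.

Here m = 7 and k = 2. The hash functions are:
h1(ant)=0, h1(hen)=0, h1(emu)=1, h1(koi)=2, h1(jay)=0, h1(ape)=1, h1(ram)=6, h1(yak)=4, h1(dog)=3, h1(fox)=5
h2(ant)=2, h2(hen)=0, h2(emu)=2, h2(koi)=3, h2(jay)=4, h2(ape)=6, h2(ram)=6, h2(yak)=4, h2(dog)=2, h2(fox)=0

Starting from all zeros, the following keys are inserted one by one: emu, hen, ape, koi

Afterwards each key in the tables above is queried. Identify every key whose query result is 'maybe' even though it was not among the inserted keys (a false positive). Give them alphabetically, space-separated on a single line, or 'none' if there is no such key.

Start: bits=0000000
After insert 'emu': sets bits 1 2 -> bits=0110000
After insert 'hen': sets bits 0 -> bits=1110000
After insert 'ape': sets bits 1 6 -> bits=1110001
After insert 'koi': sets bits 2 3 -> bits=1111001
Not inserted: ant dog fox jay ram yak — query each against bits=1111001:
query ant: checks bit0=1, bit2=1 (all 1) -> maybe => FALSE POSITIVE
query dog: checks bit2=1, bit3=1 (all 1) -> maybe => FALSE POSITIVE
query fox: checks bit0=1, bit5=0 (has a 0) -> no => not a false positive
query jay: checks bit0=1, bit4=0 (has a 0) -> no => not a false positive
query ram: checks bit6=1 (all 1) -> maybe => FALSE POSITIVE
query yak: checks bit4=0 (has a 0) -> no => not a false positive
False positives (alphabetical): ant dog ram

Answer: ant dog ram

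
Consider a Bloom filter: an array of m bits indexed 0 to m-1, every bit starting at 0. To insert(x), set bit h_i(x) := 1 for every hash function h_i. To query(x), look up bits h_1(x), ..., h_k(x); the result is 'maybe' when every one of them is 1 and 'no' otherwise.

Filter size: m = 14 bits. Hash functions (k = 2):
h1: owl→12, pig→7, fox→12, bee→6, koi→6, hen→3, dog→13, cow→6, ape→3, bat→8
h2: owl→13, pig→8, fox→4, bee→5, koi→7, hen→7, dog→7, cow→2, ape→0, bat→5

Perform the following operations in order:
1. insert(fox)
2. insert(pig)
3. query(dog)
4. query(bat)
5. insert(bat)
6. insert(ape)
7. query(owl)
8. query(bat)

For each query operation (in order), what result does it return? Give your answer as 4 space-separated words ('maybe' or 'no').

Answer: no no no maybe

Derivation:
Start: bits=00000000000000
Op 1: insert fox -> sets bits 4 12 -> bits=00001000000010
Op 2: insert pig -> sets bits 7 8 -> bits=00001001100010
Op 3: query dog -> checks bit7=1, bit13=0 (has a 0) -> no
Op 4: query bat -> checks bit5=0, bit8=1 (has a 0) -> no
Op 5: insert bat -> sets bits 5 8 -> bits=00001101100010
Op 6: insert ape -> sets bits 0 3 -> bits=10011101100010
Op 7: query owl -> checks bit12=1, bit13=0 (has a 0) -> no
Op 8: query bat -> checks bit5=1, bit8=1 (all 1) -> maybe
Query results in order: no no no maybe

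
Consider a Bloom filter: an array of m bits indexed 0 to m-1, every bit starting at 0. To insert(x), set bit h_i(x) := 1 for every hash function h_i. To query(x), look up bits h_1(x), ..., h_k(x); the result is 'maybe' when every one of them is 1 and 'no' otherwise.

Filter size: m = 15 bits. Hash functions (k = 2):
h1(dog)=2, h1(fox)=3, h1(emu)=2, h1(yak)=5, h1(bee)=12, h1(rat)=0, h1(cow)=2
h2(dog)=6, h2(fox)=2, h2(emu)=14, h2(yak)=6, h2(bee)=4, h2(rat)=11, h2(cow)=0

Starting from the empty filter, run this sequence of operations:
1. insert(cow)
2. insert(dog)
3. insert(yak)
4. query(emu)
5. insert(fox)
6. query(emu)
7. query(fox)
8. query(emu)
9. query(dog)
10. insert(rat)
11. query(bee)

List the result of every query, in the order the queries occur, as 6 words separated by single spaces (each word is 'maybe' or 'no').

Answer: no no maybe no maybe no

Derivation:
Start: bits=000000000000000
Op 1: insert cow -> sets bits 0 2 -> bits=101000000000000
Op 2: insert dog -> sets bits 2 6 -> bits=101000100000000
Op 3: insert yak -> sets bits 5 6 -> bits=101001100000000
Op 4: query emu -> checks bit2=1, bit14=0 (has a 0) -> no
Op 5: insert fox -> sets bits 2 3 -> bits=101101100000000
Op 6: query emu -> checks bit2=1, bit14=0 (has a 0) -> no
Op 7: query fox -> checks bit2=1, bit3=1 (all 1) -> maybe
Op 8: query emu -> checks bit2=1, bit14=0 (has a 0) -> no
Op 9: query dog -> checks bit2=1, bit6=1 (all 1) -> maybe
Op 10: insert rat -> sets bits 0 11 -> bits=101101100001000
Op 11: query bee -> checks bit4=0, bit12=0 (has a 0) -> no
Query results in order: no no maybe no maybe no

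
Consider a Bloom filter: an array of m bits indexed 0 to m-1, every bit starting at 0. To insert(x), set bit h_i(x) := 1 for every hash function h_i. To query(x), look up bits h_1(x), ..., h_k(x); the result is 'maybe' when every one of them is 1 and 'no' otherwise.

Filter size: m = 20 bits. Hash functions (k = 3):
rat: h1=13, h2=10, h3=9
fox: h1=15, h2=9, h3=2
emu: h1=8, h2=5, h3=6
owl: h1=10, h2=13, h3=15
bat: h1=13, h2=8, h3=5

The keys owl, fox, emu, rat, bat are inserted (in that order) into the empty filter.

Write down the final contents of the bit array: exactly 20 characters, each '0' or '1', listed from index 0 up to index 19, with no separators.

Answer: 00100110111001010000

Derivation:
Start: bits=00000000000000000000
After insert 'owl': sets bits 10 13 15 -> bits=00000000001001010000
After insert 'fox': sets bits 2 9 15 -> bits=00100000011001010000
After insert 'emu': sets bits 5 6 8 -> bits=00100110111001010000
After insert 'rat': sets bits 9 10 13 -> bits=00100110111001010000
After insert 'bat': sets bits 5 8 13 -> bits=00100110111001010000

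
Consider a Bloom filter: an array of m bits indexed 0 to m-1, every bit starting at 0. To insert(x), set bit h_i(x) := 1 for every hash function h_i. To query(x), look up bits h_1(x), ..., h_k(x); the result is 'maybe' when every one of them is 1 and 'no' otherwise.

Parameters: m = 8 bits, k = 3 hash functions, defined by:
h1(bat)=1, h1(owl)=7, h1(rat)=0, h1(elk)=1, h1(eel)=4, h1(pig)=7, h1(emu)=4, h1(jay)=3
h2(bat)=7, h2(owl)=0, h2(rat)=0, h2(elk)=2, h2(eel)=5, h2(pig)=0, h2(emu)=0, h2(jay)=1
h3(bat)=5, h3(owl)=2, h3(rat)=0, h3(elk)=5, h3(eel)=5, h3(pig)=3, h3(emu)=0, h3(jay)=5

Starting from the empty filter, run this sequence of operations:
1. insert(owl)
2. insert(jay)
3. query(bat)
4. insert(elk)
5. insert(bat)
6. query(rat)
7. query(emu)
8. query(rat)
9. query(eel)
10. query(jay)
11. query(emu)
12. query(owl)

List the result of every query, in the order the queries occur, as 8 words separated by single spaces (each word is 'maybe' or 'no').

Start: bits=00000000
Op 1: insert owl -> sets bits 0 2 7 -> bits=10100001
Op 2: insert jay -> sets bits 1 3 5 -> bits=11110101
Op 3: query bat -> checks bit1=1, bit5=1, bit7=1 (all 1) -> maybe
Op 4: insert elk -> sets bits 1 2 5 -> bits=11110101
Op 5: insert bat -> sets bits 1 5 7 -> bits=11110101
Op 6: query rat -> checks bit0=1 (all 1) -> maybe
Op 7: query emu -> checks bit0=1, bit4=0 (has a 0) -> no
Op 8: query rat -> checks bit0=1 (all 1) -> maybe
Op 9: query eel -> checks bit4=0, bit5=1 (has a 0) -> no
Op 10: query jay -> checks bit1=1, bit3=1, bit5=1 (all 1) -> maybe
Op 11: query emu -> checks bit0=1, bit4=0 (has a 0) -> no
Op 12: query owl -> checks bit0=1, bit2=1, bit7=1 (all 1) -> maybe
Query results in order: maybe maybe no maybe no maybe no maybe

Answer: maybe maybe no maybe no maybe no maybe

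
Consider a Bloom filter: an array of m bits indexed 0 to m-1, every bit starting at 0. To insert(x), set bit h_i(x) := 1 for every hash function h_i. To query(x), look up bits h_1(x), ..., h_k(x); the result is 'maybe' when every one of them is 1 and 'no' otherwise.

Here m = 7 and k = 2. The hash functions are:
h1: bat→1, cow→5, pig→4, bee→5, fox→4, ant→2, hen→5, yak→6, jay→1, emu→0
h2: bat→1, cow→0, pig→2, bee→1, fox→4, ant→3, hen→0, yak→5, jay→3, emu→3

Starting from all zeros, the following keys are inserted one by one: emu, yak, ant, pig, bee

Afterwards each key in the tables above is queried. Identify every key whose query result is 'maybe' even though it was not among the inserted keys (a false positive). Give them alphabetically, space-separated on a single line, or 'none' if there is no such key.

Start: bits=0000000
After insert 'emu': sets bits 0 3 -> bits=1001000
After insert 'yak': sets bits 5 6 -> bits=1001011
After insert 'ant': sets bits 2 3 -> bits=1011011
After insert 'pig': sets bits 2 4 -> bits=1011111
After insert 'bee': sets bits 1 5 -> bits=1111111
Not inserted: bat cow fox hen jay — query each against bits=1111111:
query bat: checks bit1=1 (all 1) -> maybe => FALSE POSITIVE
query cow: checks bit0=1, bit5=1 (all 1) -> maybe => FALSE POSITIVE
query fox: checks bit4=1 (all 1) -> maybe => FALSE POSITIVE
query hen: checks bit0=1, bit5=1 (all 1) -> maybe => FALSE POSITIVE
query jay: checks bit1=1, bit3=1 (all 1) -> maybe => FALSE POSITIVE
False positives (alphabetical): bat cow fox hen jay

Answer: bat cow fox hen jay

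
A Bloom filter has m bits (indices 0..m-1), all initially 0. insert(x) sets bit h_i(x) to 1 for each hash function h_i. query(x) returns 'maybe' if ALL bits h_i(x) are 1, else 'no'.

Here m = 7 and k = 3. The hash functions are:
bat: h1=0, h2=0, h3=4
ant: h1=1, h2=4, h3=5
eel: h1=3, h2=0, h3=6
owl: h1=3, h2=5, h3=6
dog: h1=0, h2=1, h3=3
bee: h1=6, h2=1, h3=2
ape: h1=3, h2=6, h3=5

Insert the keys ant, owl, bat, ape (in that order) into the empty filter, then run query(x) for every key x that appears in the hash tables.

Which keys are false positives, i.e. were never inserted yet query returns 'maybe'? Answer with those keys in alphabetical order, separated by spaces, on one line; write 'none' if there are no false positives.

Answer: dog eel

Derivation:
Start: bits=0000000
After insert 'ant': sets bits 1 4 5 -> bits=0100110
After insert 'owl': sets bits 3 5 6 -> bits=0101111
After insert 'bat': sets bits 0 4 -> bits=1101111
After insert 'ape': sets bits 3 5 6 -> bits=1101111
Not inserted: bee dog eel — query each against bits=1101111:
query bee: checks bit1=1, bit2=0, bit6=1 (has a 0) -> no => not a false positive
query dog: checks bit0=1, bit1=1, bit3=1 (all 1) -> maybe => FALSE POSITIVE
query eel: checks bit0=1, bit3=1, bit6=1 (all 1) -> maybe => FALSE POSITIVE
False positives (alphabetical): dog eel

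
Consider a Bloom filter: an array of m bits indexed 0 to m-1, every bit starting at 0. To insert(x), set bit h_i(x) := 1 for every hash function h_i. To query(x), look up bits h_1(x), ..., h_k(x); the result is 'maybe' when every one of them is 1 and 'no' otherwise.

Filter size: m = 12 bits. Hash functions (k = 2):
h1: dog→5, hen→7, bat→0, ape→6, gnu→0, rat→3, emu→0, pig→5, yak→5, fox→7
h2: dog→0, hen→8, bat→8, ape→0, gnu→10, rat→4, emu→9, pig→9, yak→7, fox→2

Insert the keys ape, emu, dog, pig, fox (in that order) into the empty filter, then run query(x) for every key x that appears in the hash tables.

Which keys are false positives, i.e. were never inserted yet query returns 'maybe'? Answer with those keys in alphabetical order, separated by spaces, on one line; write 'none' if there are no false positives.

Answer: yak

Derivation:
Start: bits=000000000000
After insert 'ape': sets bits 0 6 -> bits=100000100000
After insert 'emu': sets bits 0 9 -> bits=100000100100
After insert 'dog': sets bits 0 5 -> bits=100001100100
After insert 'pig': sets bits 5 9 -> bits=100001100100
After insert 'fox': sets bits 2 7 -> bits=101001110100
Not inserted: bat gnu hen rat yak — query each against bits=101001110100:
query bat: checks bit0=1, bit8=0 (has a 0) -> no => not a false positive
query gnu: checks bit0=1, bit10=0 (has a 0) -> no => not a false positive
query hen: checks bit7=1, bit8=0 (has a 0) -> no => not a false positive
query rat: checks bit3=0, bit4=0 (has a 0) -> no => not a false positive
query yak: checks bit5=1, bit7=1 (all 1) -> maybe => FALSE POSITIVE
False positives (alphabetical): yak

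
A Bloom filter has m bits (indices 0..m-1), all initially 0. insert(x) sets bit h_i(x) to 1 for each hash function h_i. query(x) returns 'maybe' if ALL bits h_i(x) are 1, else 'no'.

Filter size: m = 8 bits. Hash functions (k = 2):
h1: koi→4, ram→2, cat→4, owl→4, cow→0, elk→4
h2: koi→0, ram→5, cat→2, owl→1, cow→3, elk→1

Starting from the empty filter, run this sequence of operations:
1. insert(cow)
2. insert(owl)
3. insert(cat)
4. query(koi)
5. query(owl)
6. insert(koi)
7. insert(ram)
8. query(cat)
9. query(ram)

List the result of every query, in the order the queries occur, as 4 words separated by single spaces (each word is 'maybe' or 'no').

Answer: maybe maybe maybe maybe

Derivation:
Start: bits=00000000
Op 1: insert cow -> sets bits 0 3 -> bits=10010000
Op 2: insert owl -> sets bits 1 4 -> bits=11011000
Op 3: insert cat -> sets bits 2 4 -> bits=11111000
Op 4: query koi -> checks bit0=1, bit4=1 (all 1) -> maybe
Op 5: query owl -> checks bit1=1, bit4=1 (all 1) -> maybe
Op 6: insert koi -> sets bits 0 4 -> bits=11111000
Op 7: insert ram -> sets bits 2 5 -> bits=11111100
Op 8: query cat -> checks bit2=1, bit4=1 (all 1) -> maybe
Op 9: query ram -> checks bit2=1, bit5=1 (all 1) -> maybe
Query results in order: maybe maybe maybe maybe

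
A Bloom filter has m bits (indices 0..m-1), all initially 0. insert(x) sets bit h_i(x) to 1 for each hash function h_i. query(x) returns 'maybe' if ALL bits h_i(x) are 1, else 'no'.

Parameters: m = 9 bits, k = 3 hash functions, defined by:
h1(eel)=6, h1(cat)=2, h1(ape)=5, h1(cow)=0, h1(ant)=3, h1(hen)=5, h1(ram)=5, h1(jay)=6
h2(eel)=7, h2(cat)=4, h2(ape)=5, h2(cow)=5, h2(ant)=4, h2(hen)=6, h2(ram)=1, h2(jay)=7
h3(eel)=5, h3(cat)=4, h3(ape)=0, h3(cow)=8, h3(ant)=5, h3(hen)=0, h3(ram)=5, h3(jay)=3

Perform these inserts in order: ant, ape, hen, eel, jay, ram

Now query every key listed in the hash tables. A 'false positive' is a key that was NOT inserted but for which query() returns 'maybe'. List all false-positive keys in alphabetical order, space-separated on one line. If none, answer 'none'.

Start: bits=000000000
After insert 'ant': sets bits 3 4 5 -> bits=000111000
After insert 'ape': sets bits 0 5 -> bits=100111000
After insert 'hen': sets bits 0 5 6 -> bits=100111100
After insert 'eel': sets bits 5 6 7 -> bits=100111110
After insert 'jay': sets bits 3 6 7 -> bits=100111110
After insert 'ram': sets bits 1 5 -> bits=110111110
Not inserted: cat cow — query each against bits=110111110:
query cat: checks bit2=0, bit4=1 (has a 0) -> no => not a false positive
query cow: checks bit0=1, bit5=1, bit8=0 (has a 0) -> no => not a false positive
False positives (alphabetical): none

Answer: none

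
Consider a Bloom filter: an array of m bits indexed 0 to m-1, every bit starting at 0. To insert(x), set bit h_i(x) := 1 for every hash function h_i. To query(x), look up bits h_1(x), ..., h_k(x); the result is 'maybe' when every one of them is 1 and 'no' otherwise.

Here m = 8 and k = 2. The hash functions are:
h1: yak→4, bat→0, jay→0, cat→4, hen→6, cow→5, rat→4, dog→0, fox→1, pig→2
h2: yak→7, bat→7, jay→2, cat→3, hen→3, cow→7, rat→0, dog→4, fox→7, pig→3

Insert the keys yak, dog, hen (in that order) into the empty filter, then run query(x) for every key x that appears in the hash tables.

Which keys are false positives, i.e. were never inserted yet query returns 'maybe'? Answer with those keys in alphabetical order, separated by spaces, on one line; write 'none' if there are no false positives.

Answer: bat cat rat

Derivation:
Start: bits=00000000
After insert 'yak': sets bits 4 7 -> bits=00001001
After insert 'dog': sets bits 0 4 -> bits=10001001
After insert 'hen': sets bits 3 6 -> bits=10011011
Not inserted: bat cat cow fox jay pig rat — query each against bits=10011011:
query bat: checks bit0=1, bit7=1 (all 1) -> maybe => FALSE POSITIVE
query cat: checks bit3=1, bit4=1 (all 1) -> maybe => FALSE POSITIVE
query cow: checks bit5=0, bit7=1 (has a 0) -> no => not a false positive
query fox: checks bit1=0, bit7=1 (has a 0) -> no => not a false positive
query jay: checks bit0=1, bit2=0 (has a 0) -> no => not a false positive
query pig: checks bit2=0, bit3=1 (has a 0) -> no => not a false positive
query rat: checks bit0=1, bit4=1 (all 1) -> maybe => FALSE POSITIVE
False positives (alphabetical): bat cat rat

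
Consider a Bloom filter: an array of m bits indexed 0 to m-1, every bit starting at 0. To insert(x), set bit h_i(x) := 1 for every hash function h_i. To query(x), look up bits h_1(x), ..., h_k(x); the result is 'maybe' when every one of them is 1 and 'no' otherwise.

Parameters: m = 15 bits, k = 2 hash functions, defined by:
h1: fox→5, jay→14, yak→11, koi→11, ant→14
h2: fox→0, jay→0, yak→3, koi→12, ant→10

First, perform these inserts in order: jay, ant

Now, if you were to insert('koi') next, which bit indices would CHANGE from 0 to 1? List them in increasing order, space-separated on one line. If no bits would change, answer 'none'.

Answer: 11 12

Derivation:
Start: bits=000000000000000
After insert 'jay': sets bits 0 14 -> bits=100000000000001
After insert 'ant': sets bits 10 14 -> bits=100000000010001
insert 'koi' would touch bits 11 12; currently bit11=0, bit12=0
Bits that are 0 among those (would change 0->1): 11 12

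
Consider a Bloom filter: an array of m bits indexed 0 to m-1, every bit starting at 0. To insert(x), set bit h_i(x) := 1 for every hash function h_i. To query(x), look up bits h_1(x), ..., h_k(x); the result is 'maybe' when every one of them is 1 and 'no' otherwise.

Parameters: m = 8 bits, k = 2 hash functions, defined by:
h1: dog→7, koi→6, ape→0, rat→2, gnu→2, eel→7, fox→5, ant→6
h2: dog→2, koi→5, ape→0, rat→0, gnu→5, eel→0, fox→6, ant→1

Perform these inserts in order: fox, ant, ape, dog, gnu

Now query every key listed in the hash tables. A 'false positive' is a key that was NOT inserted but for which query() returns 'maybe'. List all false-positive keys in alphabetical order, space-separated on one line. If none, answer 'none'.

Answer: eel koi rat

Derivation:
Start: bits=00000000
After insert 'fox': sets bits 5 6 -> bits=00000110
After insert 'ant': sets bits 1 6 -> bits=01000110
After insert 'ape': sets bits 0 -> bits=11000110
After insert 'dog': sets bits 2 7 -> bits=11100111
After insert 'gnu': sets bits 2 5 -> bits=11100111
Not inserted: eel koi rat — query each against bits=11100111:
query eel: checks bit0=1, bit7=1 (all 1) -> maybe => FALSE POSITIVE
query koi: checks bit5=1, bit6=1 (all 1) -> maybe => FALSE POSITIVE
query rat: checks bit0=1, bit2=1 (all 1) -> maybe => FALSE POSITIVE
False positives (alphabetical): eel koi rat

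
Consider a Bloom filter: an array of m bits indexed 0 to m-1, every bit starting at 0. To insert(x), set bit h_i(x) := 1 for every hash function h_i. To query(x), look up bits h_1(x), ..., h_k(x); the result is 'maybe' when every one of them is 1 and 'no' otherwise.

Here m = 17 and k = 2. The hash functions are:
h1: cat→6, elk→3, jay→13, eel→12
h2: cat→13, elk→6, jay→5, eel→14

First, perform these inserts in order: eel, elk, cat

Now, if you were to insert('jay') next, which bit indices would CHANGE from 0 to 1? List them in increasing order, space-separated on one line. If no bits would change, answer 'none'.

Answer: 5

Derivation:
Start: bits=00000000000000000
After insert 'eel': sets bits 12 14 -> bits=00000000000010100
After insert 'elk': sets bits 3 6 -> bits=00010010000010100
After insert 'cat': sets bits 6 13 -> bits=00010010000011100
insert 'jay' would touch bits 5 13; currently bit5=0, bit13=1
Bits that are 0 among those (would change 0->1): 5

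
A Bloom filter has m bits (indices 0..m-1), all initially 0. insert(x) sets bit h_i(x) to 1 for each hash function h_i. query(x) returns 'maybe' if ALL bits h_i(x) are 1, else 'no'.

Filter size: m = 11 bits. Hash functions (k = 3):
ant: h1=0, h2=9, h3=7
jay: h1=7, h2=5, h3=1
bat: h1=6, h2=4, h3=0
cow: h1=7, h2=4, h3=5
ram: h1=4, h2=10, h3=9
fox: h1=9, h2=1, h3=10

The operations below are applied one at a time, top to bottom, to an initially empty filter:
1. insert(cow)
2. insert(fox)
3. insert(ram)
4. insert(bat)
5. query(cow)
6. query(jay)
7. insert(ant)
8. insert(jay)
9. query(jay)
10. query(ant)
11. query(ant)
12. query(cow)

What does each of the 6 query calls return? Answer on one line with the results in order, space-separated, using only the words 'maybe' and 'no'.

Start: bits=00000000000
Op 1: insert cow -> sets bits 4 5 7 -> bits=00001101000
Op 2: insert fox -> sets bits 1 9 10 -> bits=01001101011
Op 3: insert ram -> sets bits 4 9 10 -> bits=01001101011
Op 4: insert bat -> sets bits 0 4 6 -> bits=11001111011
Op 5: query cow -> checks bit4=1, bit5=1, bit7=1 (all 1) -> maybe
Op 6: query jay -> checks bit1=1, bit5=1, bit7=1 (all 1) -> maybe
Op 7: insert ant -> sets bits 0 7 9 -> bits=11001111011
Op 8: insert jay -> sets bits 1 5 7 -> bits=11001111011
Op 9: query jay -> checks bit1=1, bit5=1, bit7=1 (all 1) -> maybe
Op 10: query ant -> checks bit0=1, bit7=1, bit9=1 (all 1) -> maybe
Op 11: query ant -> checks bit0=1, bit7=1, bit9=1 (all 1) -> maybe
Op 12: query cow -> checks bit4=1, bit5=1, bit7=1 (all 1) -> maybe
Query results in order: maybe maybe maybe maybe maybe maybe

Answer: maybe maybe maybe maybe maybe maybe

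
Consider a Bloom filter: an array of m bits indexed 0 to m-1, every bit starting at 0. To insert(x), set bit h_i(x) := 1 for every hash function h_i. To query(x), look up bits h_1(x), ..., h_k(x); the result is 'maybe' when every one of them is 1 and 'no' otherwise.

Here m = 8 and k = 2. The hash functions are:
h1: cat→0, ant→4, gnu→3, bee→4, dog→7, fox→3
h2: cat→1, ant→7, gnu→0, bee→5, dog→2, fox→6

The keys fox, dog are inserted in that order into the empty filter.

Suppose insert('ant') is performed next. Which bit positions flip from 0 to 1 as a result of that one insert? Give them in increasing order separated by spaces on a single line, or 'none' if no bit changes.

Start: bits=00000000
After insert 'fox': sets bits 3 6 -> bits=00010010
After insert 'dog': sets bits 2 7 -> bits=00110011
insert 'ant' would touch bits 4 7; currently bit4=0, bit7=1
Bits that are 0 among those (would change 0->1): 4

Answer: 4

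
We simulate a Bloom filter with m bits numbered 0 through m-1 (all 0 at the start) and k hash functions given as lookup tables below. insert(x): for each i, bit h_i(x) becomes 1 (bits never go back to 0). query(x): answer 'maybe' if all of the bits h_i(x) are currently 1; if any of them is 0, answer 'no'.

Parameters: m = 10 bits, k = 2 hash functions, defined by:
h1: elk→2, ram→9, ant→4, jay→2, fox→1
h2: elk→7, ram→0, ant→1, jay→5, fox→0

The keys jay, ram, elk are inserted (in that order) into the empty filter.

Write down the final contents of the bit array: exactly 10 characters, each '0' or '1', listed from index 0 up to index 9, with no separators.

Start: bits=0000000000
After insert 'jay': sets bits 2 5 -> bits=0010010000
After insert 'ram': sets bits 0 9 -> bits=1010010001
After insert 'elk': sets bits 2 7 -> bits=1010010101

Answer: 1010010101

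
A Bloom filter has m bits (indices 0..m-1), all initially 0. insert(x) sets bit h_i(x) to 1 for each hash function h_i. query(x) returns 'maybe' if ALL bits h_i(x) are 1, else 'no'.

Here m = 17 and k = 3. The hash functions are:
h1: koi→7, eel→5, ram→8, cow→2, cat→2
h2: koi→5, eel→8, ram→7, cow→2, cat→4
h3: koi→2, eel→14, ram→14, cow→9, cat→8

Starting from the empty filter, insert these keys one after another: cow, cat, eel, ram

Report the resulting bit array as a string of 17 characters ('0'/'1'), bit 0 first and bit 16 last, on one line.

Answer: 00101101110000100

Derivation:
Start: bits=00000000000000000
After insert 'cow': sets bits 2 9 -> bits=00100000010000000
After insert 'cat': sets bits 2 4 8 -> bits=00101000110000000
After insert 'eel': sets bits 5 8 14 -> bits=00101100110000100
After insert 'ram': sets bits 7 8 14 -> bits=00101101110000100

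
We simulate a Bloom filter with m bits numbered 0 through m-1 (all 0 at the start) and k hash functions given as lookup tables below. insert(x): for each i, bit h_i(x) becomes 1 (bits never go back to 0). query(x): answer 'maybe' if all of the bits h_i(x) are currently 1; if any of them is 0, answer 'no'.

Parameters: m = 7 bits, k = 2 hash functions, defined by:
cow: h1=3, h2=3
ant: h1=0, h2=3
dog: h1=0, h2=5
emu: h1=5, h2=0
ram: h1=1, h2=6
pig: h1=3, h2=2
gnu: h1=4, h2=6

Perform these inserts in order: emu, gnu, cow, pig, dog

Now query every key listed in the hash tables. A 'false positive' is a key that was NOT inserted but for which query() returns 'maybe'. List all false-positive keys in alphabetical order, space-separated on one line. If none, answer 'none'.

Start: bits=0000000
After insert 'emu': sets bits 0 5 -> bits=1000010
After insert 'gnu': sets bits 4 6 -> bits=1000111
After insert 'cow': sets bits 3 -> bits=1001111
After insert 'pig': sets bits 2 3 -> bits=1011111
After insert 'dog': sets bits 0 5 -> bits=1011111
Not inserted: ant ram — query each against bits=1011111:
query ant: checks bit0=1, bit3=1 (all 1) -> maybe => FALSE POSITIVE
query ram: checks bit1=0, bit6=1 (has a 0) -> no => not a false positive
False positives (alphabetical): ant

Answer: ant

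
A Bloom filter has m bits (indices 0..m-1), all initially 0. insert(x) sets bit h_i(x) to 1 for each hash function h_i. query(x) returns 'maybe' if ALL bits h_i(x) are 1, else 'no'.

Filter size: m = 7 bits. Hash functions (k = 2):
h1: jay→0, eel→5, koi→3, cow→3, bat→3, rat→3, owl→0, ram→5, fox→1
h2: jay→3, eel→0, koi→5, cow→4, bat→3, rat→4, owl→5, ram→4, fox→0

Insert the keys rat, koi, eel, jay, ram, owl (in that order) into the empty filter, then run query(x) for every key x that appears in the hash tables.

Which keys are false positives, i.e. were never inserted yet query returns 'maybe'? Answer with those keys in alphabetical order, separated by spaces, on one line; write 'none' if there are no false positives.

Answer: bat cow

Derivation:
Start: bits=0000000
After insert 'rat': sets bits 3 4 -> bits=0001100
After insert 'koi': sets bits 3 5 -> bits=0001110
After insert 'eel': sets bits 0 5 -> bits=1001110
After insert 'jay': sets bits 0 3 -> bits=1001110
After insert 'ram': sets bits 4 5 -> bits=1001110
After insert 'owl': sets bits 0 5 -> bits=1001110
Not inserted: bat cow fox — query each against bits=1001110:
query bat: checks bit3=1 (all 1) -> maybe => FALSE POSITIVE
query cow: checks bit3=1, bit4=1 (all 1) -> maybe => FALSE POSITIVE
query fox: checks bit0=1, bit1=0 (has a 0) -> no => not a false positive
False positives (alphabetical): bat cow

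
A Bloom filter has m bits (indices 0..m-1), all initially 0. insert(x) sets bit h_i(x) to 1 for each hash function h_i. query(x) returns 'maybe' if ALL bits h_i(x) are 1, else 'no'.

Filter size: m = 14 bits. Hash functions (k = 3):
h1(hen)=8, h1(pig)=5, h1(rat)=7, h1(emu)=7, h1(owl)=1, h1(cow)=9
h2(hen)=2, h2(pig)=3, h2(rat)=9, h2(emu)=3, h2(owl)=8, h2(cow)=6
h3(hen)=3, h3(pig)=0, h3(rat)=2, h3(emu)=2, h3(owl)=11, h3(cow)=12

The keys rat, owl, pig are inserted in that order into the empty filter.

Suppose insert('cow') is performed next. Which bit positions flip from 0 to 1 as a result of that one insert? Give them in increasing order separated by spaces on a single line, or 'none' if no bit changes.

Answer: 6 12

Derivation:
Start: bits=00000000000000
After insert 'rat': sets bits 2 7 9 -> bits=00100001010000
After insert 'owl': sets bits 1 8 11 -> bits=01100001110100
After insert 'pig': sets bits 0 3 5 -> bits=11110101110100
insert 'cow' would touch bits 6 9 12; currently bit6=0, bit9=1, bit12=0
Bits that are 0 among those (would change 0->1): 6 12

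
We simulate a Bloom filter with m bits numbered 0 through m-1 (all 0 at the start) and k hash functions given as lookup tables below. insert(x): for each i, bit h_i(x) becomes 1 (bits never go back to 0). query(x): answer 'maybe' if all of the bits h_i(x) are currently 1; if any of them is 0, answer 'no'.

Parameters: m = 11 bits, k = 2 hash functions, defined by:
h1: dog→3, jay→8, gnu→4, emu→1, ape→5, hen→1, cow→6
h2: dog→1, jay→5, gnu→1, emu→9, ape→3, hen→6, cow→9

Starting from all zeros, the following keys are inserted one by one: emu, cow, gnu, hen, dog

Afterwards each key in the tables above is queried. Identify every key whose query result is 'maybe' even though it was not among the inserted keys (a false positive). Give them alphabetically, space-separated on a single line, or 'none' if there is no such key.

Start: bits=00000000000
After insert 'emu': sets bits 1 9 -> bits=01000000010
After insert 'cow': sets bits 6 9 -> bits=01000010010
After insert 'gnu': sets bits 1 4 -> bits=01001010010
After insert 'hen': sets bits 1 6 -> bits=01001010010
After insert 'dog': sets bits 1 3 -> bits=01011010010
Not inserted: ape jay — query each against bits=01011010010:
query ape: checks bit3=1, bit5=0 (has a 0) -> no => not a false positive
query jay: checks bit5=0, bit8=0 (has a 0) -> no => not a false positive
False positives (alphabetical): none

Answer: none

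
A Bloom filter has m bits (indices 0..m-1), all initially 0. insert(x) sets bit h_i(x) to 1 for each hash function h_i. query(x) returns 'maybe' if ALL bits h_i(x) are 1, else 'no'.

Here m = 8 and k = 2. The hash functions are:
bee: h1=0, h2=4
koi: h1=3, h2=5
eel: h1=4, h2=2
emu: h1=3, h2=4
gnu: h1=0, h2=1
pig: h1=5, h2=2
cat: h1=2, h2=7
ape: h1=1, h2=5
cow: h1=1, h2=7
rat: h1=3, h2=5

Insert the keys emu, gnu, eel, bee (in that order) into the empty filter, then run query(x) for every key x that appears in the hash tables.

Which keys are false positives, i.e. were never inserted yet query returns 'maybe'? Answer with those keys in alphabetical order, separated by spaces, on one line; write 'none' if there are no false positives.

Answer: none

Derivation:
Start: bits=00000000
After insert 'emu': sets bits 3 4 -> bits=00011000
After insert 'gnu': sets bits 0 1 -> bits=11011000
After insert 'eel': sets bits 2 4 -> bits=11111000
After insert 'bee': sets bits 0 4 -> bits=11111000
Not inserted: ape cat cow koi pig rat — query each against bits=11111000:
query ape: checks bit1=1, bit5=0 (has a 0) -> no => not a false positive
query cat: checks bit2=1, bit7=0 (has a 0) -> no => not a false positive
query cow: checks bit1=1, bit7=0 (has a 0) -> no => not a false positive
query koi: checks bit3=1, bit5=0 (has a 0) -> no => not a false positive
query pig: checks bit2=1, bit5=0 (has a 0) -> no => not a false positive
query rat: checks bit3=1, bit5=0 (has a 0) -> no => not a false positive
False positives (alphabetical): none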